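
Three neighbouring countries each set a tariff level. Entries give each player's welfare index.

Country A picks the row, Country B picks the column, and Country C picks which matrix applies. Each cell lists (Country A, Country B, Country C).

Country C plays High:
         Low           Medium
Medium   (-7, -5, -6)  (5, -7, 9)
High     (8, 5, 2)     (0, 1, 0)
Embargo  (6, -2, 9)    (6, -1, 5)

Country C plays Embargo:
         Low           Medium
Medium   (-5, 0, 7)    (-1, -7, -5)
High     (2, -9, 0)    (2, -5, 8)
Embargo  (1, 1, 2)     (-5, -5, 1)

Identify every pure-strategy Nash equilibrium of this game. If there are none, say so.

Country A against (Low, High): payoffs -7, 8, 6 → best response High.
Country A against (Low, Embargo): payoffs -5, 2, 1 → best response High.
Country A against (Medium, High): payoffs 5, 0, 6 → best response Embargo.
Country A against (Medium, Embargo): payoffs -1, 2, -5 → best response High.
Country B against (Medium, High): payoffs -5, -7 → best response Low.
Country B against (Medium, Embargo): payoffs 0, -7 → best response Low.
Country B against (High, High): payoffs 5, 1 → best response Low.
Country B against (High, Embargo): payoffs -9, -5 → best response Medium.
Country B against (Embargo, High): payoffs -2, -1 → best response Medium.
Country B against (Embargo, Embargo): payoffs 1, -5 → best response Low.
Country C against (Medium, Low): payoffs -6, 7 → best response Embargo.
Country C against (Medium, Medium): payoffs 9, -5 → best response High.
Country C against (High, Low): payoffs 2, 0 → best response High.
Country C against (High, Medium): payoffs 0, 8 → best response Embargo.
Country C against (Embargo, Low): payoffs 9, 2 → best response High.
Country C against (Embargo, Medium): payoffs 5, 1 → best response High.
Mutual best responses: (High, Low, High); (High, Medium, Embargo); (Embargo, Medium, High).

Pure-strategy Nash equilibria: (High, Low, High) and (High, Medium, Embargo) and (Embargo, Medium, High)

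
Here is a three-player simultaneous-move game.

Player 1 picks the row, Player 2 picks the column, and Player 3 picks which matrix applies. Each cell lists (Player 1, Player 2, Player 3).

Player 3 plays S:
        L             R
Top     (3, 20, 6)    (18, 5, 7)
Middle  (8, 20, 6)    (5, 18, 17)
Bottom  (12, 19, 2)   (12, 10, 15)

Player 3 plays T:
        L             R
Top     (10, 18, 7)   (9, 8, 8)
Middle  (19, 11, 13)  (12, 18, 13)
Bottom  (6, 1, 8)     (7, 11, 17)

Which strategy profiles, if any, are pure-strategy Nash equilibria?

There is no pure-strategy Nash equilibrium.

(Top, L, S): Player 1 can switch to Middle (3 → 8). Not NE.
(Top, L, T): Player 1 can switch to Middle (10 → 19). Not NE.
(Top, R, S): Player 2 can switch to L (5 → 20). Not NE.
(Top, R, T): Player 1 can switch to Middle (9 → 12). Not NE.
(Middle, L, S): Player 1 can switch to Bottom (8 → 12). Not NE.
(Middle, L, T): Player 2 can switch to R (11 → 18). Not NE.
(Middle, R, S): Player 1 can switch to Top (5 → 18). Not NE.
(Middle, R, T): Player 3 can switch to S (13 → 17). Not NE.
(Bottom, L, S): Player 3 can switch to T (2 → 8). Not NE.
(Bottom, L, T): Player 1 can switch to Top (6 → 10). Not NE.
(The remaining 2 profiles each have a profitable deviation by the same check.)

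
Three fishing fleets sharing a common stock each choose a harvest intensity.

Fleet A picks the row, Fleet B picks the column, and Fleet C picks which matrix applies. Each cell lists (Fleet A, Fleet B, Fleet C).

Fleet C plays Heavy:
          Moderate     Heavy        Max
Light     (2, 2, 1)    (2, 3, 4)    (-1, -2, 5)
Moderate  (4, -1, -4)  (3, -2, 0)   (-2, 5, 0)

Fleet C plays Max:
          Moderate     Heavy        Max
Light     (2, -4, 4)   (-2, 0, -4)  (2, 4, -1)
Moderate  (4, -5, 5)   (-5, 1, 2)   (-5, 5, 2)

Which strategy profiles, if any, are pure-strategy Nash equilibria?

Fleet A against (Moderate, Heavy): payoffs 2, 4 → best response Moderate.
Fleet A against (Moderate, Max): payoffs 2, 4 → best response Moderate.
Fleet A against (Heavy, Heavy): payoffs 2, 3 → best response Moderate.
Fleet A against (Heavy, Max): payoffs -2, -5 → best response Light.
Fleet A against (Max, Heavy): payoffs -1, -2 → best response Light.
Fleet A against (Max, Max): payoffs 2, -5 → best response Light.
Fleet B against (Light, Heavy): payoffs 2, 3, -2 → best response Heavy.
Fleet B against (Light, Max): payoffs -4, 0, 4 → best response Max.
Fleet B against (Moderate, Heavy): payoffs -1, -2, 5 → best response Max.
Fleet B against (Moderate, Max): payoffs -5, 1, 5 → best response Max.
Fleet C against (Light, Moderate): payoffs 1, 4 → best response Max.
Fleet C against (Light, Heavy): payoffs 4, -4 → best response Heavy.
Fleet C against (Light, Max): payoffs 5, -1 → best response Heavy.
Fleet C against (Moderate, Moderate): payoffs -4, 5 → best response Max.
Fleet C against (Moderate, Heavy): payoffs 0, 2 → best response Max.
Fleet C against (Moderate, Max): payoffs 0, 2 → best response Max.
No profile is a mutual best response for all players.

There is no pure-strategy Nash equilibrium.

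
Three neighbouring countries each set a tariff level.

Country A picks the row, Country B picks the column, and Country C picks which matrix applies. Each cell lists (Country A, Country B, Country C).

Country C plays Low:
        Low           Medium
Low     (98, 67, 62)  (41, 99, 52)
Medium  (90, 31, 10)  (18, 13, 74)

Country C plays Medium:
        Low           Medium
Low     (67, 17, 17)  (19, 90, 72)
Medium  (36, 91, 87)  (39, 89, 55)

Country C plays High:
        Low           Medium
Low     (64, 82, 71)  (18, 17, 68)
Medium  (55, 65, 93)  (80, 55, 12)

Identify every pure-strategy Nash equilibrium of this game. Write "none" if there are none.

(Low, Low, High)

(Low, Low, Low): Country B can switch to Medium (67 → 99). Not NE.
(Low, Low, Medium): Country B can switch to Medium (17 → 90). Not NE.
(Low, Low, High): Country A gets 64, best alternative 55; Country B gets 82, best alternative 17; Country C gets 71, best alternative 62. No profitable deviation — NE.
(Low, Medium, Low): Country C can switch to Medium (52 → 72). Not NE.
(Low, Medium, Medium): Country A can switch to Medium (19 → 39). Not NE.
(Low, Medium, High): Country A can switch to Medium (18 → 80). Not NE.
(Medium, Low, Low): Country A can switch to Low (90 → 98). Not NE.
(Medium, Low, Medium): Country A can switch to Low (36 → 67). Not NE.
(Medium, Low, High): Country A can switch to Low (55 → 64). Not NE.
(Medium, Medium, Low): Country A can switch to Low (18 → 41). Not NE.
(Medium, Medium, Medium): Country B can switch to Low (89 → 91). Not NE.
(Medium, Medium, High): Country B can switch to Low (55 → 65). Not NE.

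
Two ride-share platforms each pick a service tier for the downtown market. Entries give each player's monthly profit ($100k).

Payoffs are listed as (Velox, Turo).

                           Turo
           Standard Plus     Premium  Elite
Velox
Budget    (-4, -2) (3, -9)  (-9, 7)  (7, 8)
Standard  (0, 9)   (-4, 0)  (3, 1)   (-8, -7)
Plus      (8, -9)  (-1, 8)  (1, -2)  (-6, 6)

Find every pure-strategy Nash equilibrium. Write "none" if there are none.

(Budget, Elite)

Check each profile: it is a Nash equilibrium iff no player can strictly gain by switching unilaterally.
(Budget, Standard): Velox can switch to Standard (-4 → 0). Not NE.
(Budget, Plus): Turo can switch to Standard (-9 → -2). Not NE.
(Budget, Premium): Velox can switch to Standard (-9 → 3). Not NE.
(Budget, Elite): Velox gets 7, best alternative -6; Turo gets 8, best alternative 7. No profitable deviation — NE.
(Standard, Standard): Velox can switch to Plus (0 → 8). Not NE.
(Standard, Plus): Velox can switch to Budget (-4 → 3). Not NE.
(Standard, Premium): Turo can switch to Standard (1 → 9). Not NE.
(Standard, Elite): Velox can switch to Budget (-8 → 7). Not NE.
(Plus, Standard): Turo can switch to Plus (-9 → 8). Not NE.
(The remaining 3 profiles each have a profitable deviation by the same check.)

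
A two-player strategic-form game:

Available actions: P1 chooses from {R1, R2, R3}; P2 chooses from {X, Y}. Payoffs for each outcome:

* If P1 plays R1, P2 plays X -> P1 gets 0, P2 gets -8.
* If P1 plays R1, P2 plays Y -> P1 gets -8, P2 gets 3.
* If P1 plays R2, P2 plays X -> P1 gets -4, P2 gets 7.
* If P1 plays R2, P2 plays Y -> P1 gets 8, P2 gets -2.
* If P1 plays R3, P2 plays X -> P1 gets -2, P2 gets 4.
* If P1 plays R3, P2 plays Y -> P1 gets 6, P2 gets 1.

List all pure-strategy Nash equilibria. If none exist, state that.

none

Mark each player's best response to every combination of opponents' strategies; a profile where every player is best-responding is a pure Nash equilibrium.
P1 against X: payoffs 0, -4, -2 → best response R1.
P1 against Y: payoffs -8, 8, 6 → best response R2.
P2 against R1: payoffs -8, 3 → best response Y.
P2 against R2: payoffs 7, -2 → best response X.
P2 against R3: payoffs 4, 1 → best response X.
No profile is a mutual best response for all players.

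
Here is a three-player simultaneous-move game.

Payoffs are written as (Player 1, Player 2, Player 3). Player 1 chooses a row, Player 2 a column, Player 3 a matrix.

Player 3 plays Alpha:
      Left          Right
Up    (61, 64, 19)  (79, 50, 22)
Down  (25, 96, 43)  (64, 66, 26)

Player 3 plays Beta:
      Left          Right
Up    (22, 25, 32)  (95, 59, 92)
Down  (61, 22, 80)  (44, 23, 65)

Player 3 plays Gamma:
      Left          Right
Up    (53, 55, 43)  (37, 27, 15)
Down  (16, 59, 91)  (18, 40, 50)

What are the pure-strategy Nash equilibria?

(Up, Left, Gamma), (Up, Right, Beta)

Player 1 against (Left, Alpha): payoffs 61, 25 → best response Up.
Player 1 against (Left, Beta): payoffs 22, 61 → best response Down.
Player 1 against (Left, Gamma): payoffs 53, 16 → best response Up.
Player 1 against (Right, Alpha): payoffs 79, 64 → best response Up.
Player 1 against (Right, Beta): payoffs 95, 44 → best response Up.
Player 1 against (Right, Gamma): payoffs 37, 18 → best response Up.
Player 2 against (Up, Alpha): payoffs 64, 50 → best response Left.
Player 2 against (Up, Beta): payoffs 25, 59 → best response Right.
Player 2 against (Up, Gamma): payoffs 55, 27 → best response Left.
Player 2 against (Down, Alpha): payoffs 96, 66 → best response Left.
Player 2 against (Down, Beta): payoffs 22, 23 → best response Right.
Player 2 against (Down, Gamma): payoffs 59, 40 → best response Left.
Player 3 against (Up, Left): payoffs 19, 32, 43 → best response Gamma.
Player 3 against (Up, Right): payoffs 22, 92, 15 → best response Beta.
Player 3 against (Down, Left): payoffs 43, 80, 91 → best response Gamma.
Player 3 against (Down, Right): payoffs 26, 65, 50 → best response Beta.
Mutual best responses: (Up, Left, Gamma); (Up, Right, Beta).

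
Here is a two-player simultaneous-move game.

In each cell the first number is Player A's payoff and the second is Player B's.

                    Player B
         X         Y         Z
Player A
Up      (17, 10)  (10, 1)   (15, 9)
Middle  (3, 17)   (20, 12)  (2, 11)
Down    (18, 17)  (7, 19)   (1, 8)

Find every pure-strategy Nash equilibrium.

none

For each player, find the best response to each opponent profile; mutual best responses are the pure NE.
Player A against X: payoffs 17, 3, 18 → best response Down.
Player A against Y: payoffs 10, 20, 7 → best response Middle.
Player A against Z: payoffs 15, 2, 1 → best response Up.
Player B against Up: payoffs 10, 1, 9 → best response X.
Player B against Middle: payoffs 17, 12, 11 → best response X.
Player B against Down: payoffs 17, 19, 8 → best response Y.
No profile is a mutual best response for all players.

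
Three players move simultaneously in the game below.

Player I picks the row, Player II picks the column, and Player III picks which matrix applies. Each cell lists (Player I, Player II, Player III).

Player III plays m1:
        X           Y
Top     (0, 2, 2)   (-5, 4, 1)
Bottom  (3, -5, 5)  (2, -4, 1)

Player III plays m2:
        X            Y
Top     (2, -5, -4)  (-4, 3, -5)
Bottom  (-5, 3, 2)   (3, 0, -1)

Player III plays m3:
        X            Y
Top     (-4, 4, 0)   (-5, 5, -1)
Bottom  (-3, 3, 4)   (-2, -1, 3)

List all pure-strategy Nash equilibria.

none

Mark each player's best response to every combination of opponents' strategies; a profile where every player is best-responding is a pure Nash equilibrium.
Player I against (X, m1): payoffs 0, 3 → best response Bottom.
Player I against (X, m2): payoffs 2, -5 → best response Top.
Player I against (X, m3): payoffs -4, -3 → best response Bottom.
Player I against (Y, m1): payoffs -5, 2 → best response Bottom.
Player I against (Y, m2): payoffs -4, 3 → best response Bottom.
Player I against (Y, m3): payoffs -5, -2 → best response Bottom.
Player II against (Top, m1): payoffs 2, 4 → best response Y.
Player II against (Top, m2): payoffs -5, 3 → best response Y.
Player II against (Top, m3): payoffs 4, 5 → best response Y.
Player II against (Bottom, m1): payoffs -5, -4 → best response Y.
Player II against (Bottom, m2): payoffs 3, 0 → best response X.
Player II against (Bottom, m3): payoffs 3, -1 → best response X.
Player III against (Top, X): payoffs 2, -4, 0 → best response m1.
Player III against (Top, Y): payoffs 1, -5, -1 → best response m1.
Player III against (Bottom, X): payoffs 5, 2, 4 → best response m1.
Player III against (Bottom, Y): payoffs 1, -1, 3 → best response m3.
No profile is a mutual best response for all players.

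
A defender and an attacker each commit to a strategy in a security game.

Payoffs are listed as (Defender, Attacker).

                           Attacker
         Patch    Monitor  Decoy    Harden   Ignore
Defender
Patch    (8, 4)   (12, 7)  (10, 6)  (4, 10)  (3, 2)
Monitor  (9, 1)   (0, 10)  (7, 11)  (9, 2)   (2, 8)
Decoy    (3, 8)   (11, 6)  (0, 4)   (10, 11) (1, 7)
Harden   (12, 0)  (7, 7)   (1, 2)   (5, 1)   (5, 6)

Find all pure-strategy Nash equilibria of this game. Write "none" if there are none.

(Decoy, Harden)

Defender against Patch: payoffs 8, 9, 3, 12 → best response Harden.
Defender against Monitor: payoffs 12, 0, 11, 7 → best response Patch.
Defender against Decoy: payoffs 10, 7, 0, 1 → best response Patch.
Defender against Harden: payoffs 4, 9, 10, 5 → best response Decoy.
Defender against Ignore: payoffs 3, 2, 1, 5 → best response Harden.
Attacker against Patch: payoffs 4, 7, 6, 10, 2 → best response Harden.
Attacker against Monitor: payoffs 1, 10, 11, 2, 8 → best response Decoy.
Attacker against Decoy: payoffs 8, 6, 4, 11, 7 → best response Harden.
Attacker against Harden: payoffs 0, 7, 2, 1, 6 → best response Monitor.
Mutual best responses: (Decoy, Harden).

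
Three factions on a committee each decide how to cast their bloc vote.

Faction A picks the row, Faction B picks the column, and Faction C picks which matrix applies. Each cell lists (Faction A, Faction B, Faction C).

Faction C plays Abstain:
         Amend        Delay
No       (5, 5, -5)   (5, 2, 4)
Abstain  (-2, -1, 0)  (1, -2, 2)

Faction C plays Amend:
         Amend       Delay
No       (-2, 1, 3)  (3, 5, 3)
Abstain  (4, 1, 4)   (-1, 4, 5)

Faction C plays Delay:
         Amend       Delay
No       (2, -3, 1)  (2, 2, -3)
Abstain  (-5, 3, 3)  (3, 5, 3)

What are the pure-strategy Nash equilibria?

No pure-strategy Nash equilibrium.

Faction A against (Amend, Abstain): payoffs 5, -2 → best response No.
Faction A against (Amend, Amend): payoffs -2, 4 → best response Abstain.
Faction A against (Amend, Delay): payoffs 2, -5 → best response No.
Faction A against (Delay, Abstain): payoffs 5, 1 → best response No.
Faction A against (Delay, Amend): payoffs 3, -1 → best response No.
Faction A against (Delay, Delay): payoffs 2, 3 → best response Abstain.
Faction B against (No, Abstain): payoffs 5, 2 → best response Amend.
Faction B against (No, Amend): payoffs 1, 5 → best response Delay.
Faction B against (No, Delay): payoffs -3, 2 → best response Delay.
Faction B against (Abstain, Abstain): payoffs -1, -2 → best response Amend.
Faction B against (Abstain, Amend): payoffs 1, 4 → best response Delay.
Faction B against (Abstain, Delay): payoffs 3, 5 → best response Delay.
Faction C against (No, Amend): payoffs -5, 3, 1 → best response Amend.
Faction C against (No, Delay): payoffs 4, 3, -3 → best response Abstain.
Faction C against (Abstain, Amend): payoffs 0, 4, 3 → best response Amend.
Faction C against (Abstain, Delay): payoffs 2, 5, 3 → best response Amend.
No profile is a mutual best response for all players.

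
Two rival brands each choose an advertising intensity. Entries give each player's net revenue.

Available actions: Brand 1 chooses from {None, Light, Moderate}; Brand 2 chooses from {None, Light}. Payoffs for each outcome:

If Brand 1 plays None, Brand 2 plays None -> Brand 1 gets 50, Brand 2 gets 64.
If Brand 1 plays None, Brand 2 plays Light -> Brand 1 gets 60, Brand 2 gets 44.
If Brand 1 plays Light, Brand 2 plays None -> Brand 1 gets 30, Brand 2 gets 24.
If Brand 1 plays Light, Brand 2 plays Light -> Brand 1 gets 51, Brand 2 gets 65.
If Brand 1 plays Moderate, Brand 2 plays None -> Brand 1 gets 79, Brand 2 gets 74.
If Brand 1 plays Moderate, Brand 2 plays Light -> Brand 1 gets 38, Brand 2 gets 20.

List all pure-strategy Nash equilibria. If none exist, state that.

Check each profile: it is a Nash equilibrium iff no player can strictly gain by switching unilaterally.
(None, None): Brand 1 can switch to Moderate (50 → 79). Not NE.
(None, Light): Brand 2 can switch to None (44 → 64). Not NE.
(Light, None): Brand 1 can switch to None (30 → 50). Not NE.
(Light, Light): Brand 1 can switch to None (51 → 60). Not NE.
(Moderate, None): Brand 1 gets 79, best alternative 50; Brand 2 gets 74, best alternative 20. No profitable deviation — NE.
(Moderate, Light): Brand 1 can switch to None (38 → 60). Not NE.

The unique pure-strategy Nash equilibrium is (Moderate, None).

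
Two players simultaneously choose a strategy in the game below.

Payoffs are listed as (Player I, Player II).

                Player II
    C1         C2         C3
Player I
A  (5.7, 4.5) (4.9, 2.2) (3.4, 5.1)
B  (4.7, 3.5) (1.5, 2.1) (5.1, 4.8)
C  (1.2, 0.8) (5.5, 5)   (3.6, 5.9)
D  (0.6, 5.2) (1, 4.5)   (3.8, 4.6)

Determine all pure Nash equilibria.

For each player, find the best response to each opponent profile; mutual best responses are the pure NE.
Player I against C1: payoffs 5.7, 4.7, 1.2, 0.6 → best response A.
Player I against C2: payoffs 4.9, 1.5, 5.5, 1 → best response C.
Player I against C3: payoffs 3.4, 5.1, 3.6, 3.8 → best response B.
Player II against A: payoffs 4.5, 2.2, 5.1 → best response C3.
Player II against B: payoffs 3.5, 2.1, 4.8 → best response C3.
Player II against C: payoffs 0.8, 5, 5.9 → best response C3.
Player II against D: payoffs 5.2, 4.5, 4.6 → best response C1.
Mutual best responses: (B, C3).

The unique pure-strategy Nash equilibrium is (B, C3).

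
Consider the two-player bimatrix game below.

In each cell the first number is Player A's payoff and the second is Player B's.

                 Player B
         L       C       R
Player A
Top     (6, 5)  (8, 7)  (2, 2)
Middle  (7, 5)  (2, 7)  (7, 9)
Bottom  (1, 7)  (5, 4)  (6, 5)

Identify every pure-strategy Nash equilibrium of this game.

(Top, C) and (Middle, R)

(Top, L): Player A can switch to Middle (6 → 7). Not NE.
(Top, C): Player A gets 8, best alternative 5; Player B gets 7, best alternative 5. No profitable deviation — NE.
(Top, R): Player A can switch to Middle (2 → 7). Not NE.
(Middle, L): Player B can switch to C (5 → 7). Not NE.
(Middle, C): Player A can switch to Top (2 → 8). Not NE.
(Middle, R): Player A gets 7, best alternative 6; Player B gets 9, best alternative 7. No profitable deviation — NE.
(Bottom, L): Player A can switch to Top (1 → 6). Not NE.
(Bottom, C): Player A can switch to Top (5 → 8). Not NE.
(Bottom, R): Player A can switch to Middle (6 → 7). Not NE.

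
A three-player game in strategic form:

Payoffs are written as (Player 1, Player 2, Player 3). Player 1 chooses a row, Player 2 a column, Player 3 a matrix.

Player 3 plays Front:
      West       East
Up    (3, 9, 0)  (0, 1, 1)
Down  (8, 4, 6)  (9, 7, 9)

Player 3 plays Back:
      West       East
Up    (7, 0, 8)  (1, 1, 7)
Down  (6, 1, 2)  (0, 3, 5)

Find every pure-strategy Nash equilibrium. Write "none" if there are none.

(Up, East, Back); (Down, East, Front)

Check each profile: it is a Nash equilibrium iff no player can strictly gain by switching unilaterally.
(Up, West, Front): Player 1 can switch to Down (3 → 8). Not NE.
(Up, West, Back): Player 2 can switch to East (0 → 1). Not NE.
(Up, East, Front): Player 1 can switch to Down (0 → 9). Not NE.
(Up, East, Back): Player 1 gets 1, best alternative 0; Player 2 gets 1, best alternative 0; Player 3 gets 7, best alternative 1. No profitable deviation — NE.
(Down, West, Front): Player 2 can switch to East (4 → 7). Not NE.
(Down, West, Back): Player 1 can switch to Up (6 → 7). Not NE.
(Down, East, Front): Player 1 gets 9, best alternative 0; Player 2 gets 7, best alternative 4; Player 3 gets 9, best alternative 5. No profitable deviation — NE.
(Down, East, Back): Player 1 can switch to Up (0 → 1). Not NE.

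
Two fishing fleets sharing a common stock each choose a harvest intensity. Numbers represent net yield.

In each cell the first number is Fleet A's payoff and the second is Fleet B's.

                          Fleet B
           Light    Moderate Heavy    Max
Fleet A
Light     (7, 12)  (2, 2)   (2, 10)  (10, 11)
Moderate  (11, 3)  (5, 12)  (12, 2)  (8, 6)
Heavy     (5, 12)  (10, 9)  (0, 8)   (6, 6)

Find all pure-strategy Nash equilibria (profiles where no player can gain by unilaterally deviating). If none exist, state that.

Fleet A against Light: payoffs 7, 11, 5 → best response Moderate.
Fleet A against Moderate: payoffs 2, 5, 10 → best response Heavy.
Fleet A against Heavy: payoffs 2, 12, 0 → best response Moderate.
Fleet A against Max: payoffs 10, 8, 6 → best response Light.
Fleet B against Light: payoffs 12, 2, 10, 11 → best response Light.
Fleet B against Moderate: payoffs 3, 12, 2, 6 → best response Moderate.
Fleet B against Heavy: payoffs 12, 9, 8, 6 → best response Light.
No profile is a mutual best response for all players.

No pure-strategy Nash equilibrium.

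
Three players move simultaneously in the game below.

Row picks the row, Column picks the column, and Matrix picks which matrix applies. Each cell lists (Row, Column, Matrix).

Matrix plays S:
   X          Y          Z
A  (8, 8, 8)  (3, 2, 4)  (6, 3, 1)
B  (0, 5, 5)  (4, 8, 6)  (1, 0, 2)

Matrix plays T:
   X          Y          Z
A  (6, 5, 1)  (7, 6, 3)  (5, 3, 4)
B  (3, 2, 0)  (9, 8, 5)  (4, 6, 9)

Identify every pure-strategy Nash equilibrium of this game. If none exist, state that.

(A, X, S): Row gets 8, best alternative 0; Column gets 8, best alternative 3; Matrix gets 8, best alternative 1. No profitable deviation — NE.
(A, X, T): Column can switch to Y (5 → 6). Not NE.
(A, Y, S): Row can switch to B (3 → 4). Not NE.
(A, Y, T): Row can switch to B (7 → 9). Not NE.
(A, Z, S): Column can switch to X (3 → 8). Not NE.
(A, Z, T): Column can switch to X (3 → 5). Not NE.
(B, X, S): Row can switch to A (0 → 8). Not NE.
(B, Y, S): Row gets 4, best alternative 3; Column gets 8, best alternative 5; Matrix gets 6, best alternative 5. No profitable deviation — NE.
(The remaining 4 profiles each have a profitable deviation by the same check.)

Pure-strategy Nash equilibria: (A, X, S) and (B, Y, S)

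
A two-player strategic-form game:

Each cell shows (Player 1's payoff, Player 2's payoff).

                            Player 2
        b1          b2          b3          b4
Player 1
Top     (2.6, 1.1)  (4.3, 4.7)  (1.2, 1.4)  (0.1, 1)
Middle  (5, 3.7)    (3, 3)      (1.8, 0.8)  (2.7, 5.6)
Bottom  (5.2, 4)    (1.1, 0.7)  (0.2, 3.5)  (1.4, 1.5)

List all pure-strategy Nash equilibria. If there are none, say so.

Pure-strategy Nash equilibria: (Top, b2) and (Middle, b4) and (Bottom, b1)

(Top, b1): Player 1 can switch to Middle (2.6 → 5). Not NE.
(Top, b2): Player 1 gets 4.3, best alternative 3; Player 2 gets 4.7, best alternative 1.4. No profitable deviation — NE.
(Top, b3): Player 1 can switch to Middle (1.2 → 1.8). Not NE.
(Top, b4): Player 1 can switch to Middle (0.1 → 2.7). Not NE.
(Middle, b1): Player 1 can switch to Bottom (5 → 5.2). Not NE.
(Middle, b2): Player 1 can switch to Top (3 → 4.3). Not NE.
(Middle, b3): Player 2 can switch to b1 (0.8 → 3.7). Not NE.
(Middle, b4): Player 1 gets 2.7, best alternative 1.4; Player 2 gets 5.6, best alternative 3.7. No profitable deviation — NE.
(Bottom, b1): Player 1 gets 5.2, best alternative 5; Player 2 gets 4, best alternative 3.5. No profitable deviation — NE.
(Bottom, b2): Player 1 can switch to Top (1.1 → 4.3). Not NE.
(Bottom, b3): Player 1 can switch to Top (0.2 → 1.2). Not NE.
(Bottom, b4): Player 1 can switch to Middle (1.4 → 2.7). Not NE.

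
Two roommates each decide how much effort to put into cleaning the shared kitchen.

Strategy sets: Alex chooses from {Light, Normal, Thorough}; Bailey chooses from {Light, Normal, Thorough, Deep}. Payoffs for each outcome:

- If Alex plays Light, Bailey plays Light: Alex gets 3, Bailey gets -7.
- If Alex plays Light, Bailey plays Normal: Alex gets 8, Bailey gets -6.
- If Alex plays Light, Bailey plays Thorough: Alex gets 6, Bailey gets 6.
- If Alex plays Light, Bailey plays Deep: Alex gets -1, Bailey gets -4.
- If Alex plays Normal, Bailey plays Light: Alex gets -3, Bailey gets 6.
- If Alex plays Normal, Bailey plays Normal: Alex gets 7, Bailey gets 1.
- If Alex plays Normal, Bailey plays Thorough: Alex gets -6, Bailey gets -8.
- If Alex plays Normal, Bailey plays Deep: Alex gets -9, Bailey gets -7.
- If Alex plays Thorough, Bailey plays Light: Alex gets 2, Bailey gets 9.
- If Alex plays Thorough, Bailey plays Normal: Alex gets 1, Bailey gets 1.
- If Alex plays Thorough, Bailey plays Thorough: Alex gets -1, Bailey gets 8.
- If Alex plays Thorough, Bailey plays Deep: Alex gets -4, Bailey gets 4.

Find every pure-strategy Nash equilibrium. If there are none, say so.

(Light, Light): Bailey can switch to Normal (-7 → -6). Not NE.
(Light, Normal): Bailey can switch to Thorough (-6 → 6). Not NE.
(Light, Thorough): Alex gets 6, best alternative -1; Bailey gets 6, best alternative -4. No profitable deviation — NE.
(Light, Deep): Bailey can switch to Thorough (-4 → 6). Not NE.
(Normal, Light): Alex can switch to Light (-3 → 3). Not NE.
(Normal, Normal): Alex can switch to Light (7 → 8). Not NE.
(Normal, Thorough): Alex can switch to Light (-6 → 6). Not NE.
(Normal, Deep): Alex can switch to Light (-9 → -1). Not NE.
(Thorough, Light): Alex can switch to Light (2 → 3). Not NE.
(Thorough, Normal): Alex can switch to Light (1 → 8). Not NE.
(Thorough, Thorough): Alex can switch to Light (-1 → 6). Not NE.
(Thorough, Deep): Alex can switch to Light (-4 → -1). Not NE.

The unique pure-strategy Nash equilibrium is (Light, Thorough).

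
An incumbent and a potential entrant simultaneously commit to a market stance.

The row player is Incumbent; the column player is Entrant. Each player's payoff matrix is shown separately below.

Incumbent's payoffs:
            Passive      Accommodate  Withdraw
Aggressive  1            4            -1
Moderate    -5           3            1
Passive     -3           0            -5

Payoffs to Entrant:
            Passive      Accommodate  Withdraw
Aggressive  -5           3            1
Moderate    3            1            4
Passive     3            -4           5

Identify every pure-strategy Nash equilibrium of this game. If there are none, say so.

Incumbent against Passive: payoffs 1, -5, -3 → best response Aggressive.
Incumbent against Accommodate: payoffs 4, 3, 0 → best response Aggressive.
Incumbent against Withdraw: payoffs -1, 1, -5 → best response Moderate.
Entrant against Aggressive: payoffs -5, 3, 1 → best response Accommodate.
Entrant against Moderate: payoffs 3, 1, 4 → best response Withdraw.
Entrant against Passive: payoffs 3, -4, 5 → best response Withdraw.
Mutual best responses: (Aggressive, Accommodate); (Moderate, Withdraw).

Pure-strategy Nash equilibria: (Aggressive, Accommodate), (Moderate, Withdraw)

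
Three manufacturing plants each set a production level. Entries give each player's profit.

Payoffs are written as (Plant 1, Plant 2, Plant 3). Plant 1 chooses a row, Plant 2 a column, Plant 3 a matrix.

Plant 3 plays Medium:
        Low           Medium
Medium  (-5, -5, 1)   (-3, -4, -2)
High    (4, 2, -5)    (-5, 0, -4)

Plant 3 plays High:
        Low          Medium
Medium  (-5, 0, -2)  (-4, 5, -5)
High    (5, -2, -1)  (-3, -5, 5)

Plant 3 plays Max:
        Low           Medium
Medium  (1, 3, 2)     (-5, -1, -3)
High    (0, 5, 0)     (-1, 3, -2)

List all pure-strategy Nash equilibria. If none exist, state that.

Pure-strategy Nash equilibria: (Medium, Low, Max) and (Medium, Medium, Medium)

Plant 1 against (Low, Medium): payoffs -5, 4 → best response High.
Plant 1 against (Low, High): payoffs -5, 5 → best response High.
Plant 1 against (Low, Max): payoffs 1, 0 → best response Medium.
Plant 1 against (Medium, Medium): payoffs -3, -5 → best response Medium.
Plant 1 against (Medium, High): payoffs -4, -3 → best response High.
Plant 1 against (Medium, Max): payoffs -5, -1 → best response High.
Plant 2 against (Medium, Medium): payoffs -5, -4 → best response Medium.
Plant 2 against (Medium, High): payoffs 0, 5 → best response Medium.
Plant 2 against (Medium, Max): payoffs 3, -1 → best response Low.
Plant 2 against (High, Medium): payoffs 2, 0 → best response Low.
Plant 2 against (High, High): payoffs -2, -5 → best response Low.
Plant 2 against (High, Max): payoffs 5, 3 → best response Low.
Plant 3 against (Medium, Low): payoffs 1, -2, 2 → best response Max.
Plant 3 against (Medium, Medium): payoffs -2, -5, -3 → best response Medium.
Plant 3 against (High, Low): payoffs -5, -1, 0 → best response Max.
Plant 3 against (High, Medium): payoffs -4, 5, -2 → best response High.
Mutual best responses: (Medium, Low, Max); (Medium, Medium, Medium).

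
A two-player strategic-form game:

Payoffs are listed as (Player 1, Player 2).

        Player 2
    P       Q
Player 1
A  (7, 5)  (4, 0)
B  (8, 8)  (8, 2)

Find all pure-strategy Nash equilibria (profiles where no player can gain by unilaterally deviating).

(A, P): Player 1 can switch to B (7 → 8). Not NE.
(A, Q): Player 1 can switch to B (4 → 8). Not NE.
(B, P): Player 1 gets 8, best alternative 7; Player 2 gets 8, best alternative 2. No profitable deviation — NE.
(B, Q): Player 2 can switch to P (2 → 8). Not NE.

The unique pure-strategy Nash equilibrium is (B, P).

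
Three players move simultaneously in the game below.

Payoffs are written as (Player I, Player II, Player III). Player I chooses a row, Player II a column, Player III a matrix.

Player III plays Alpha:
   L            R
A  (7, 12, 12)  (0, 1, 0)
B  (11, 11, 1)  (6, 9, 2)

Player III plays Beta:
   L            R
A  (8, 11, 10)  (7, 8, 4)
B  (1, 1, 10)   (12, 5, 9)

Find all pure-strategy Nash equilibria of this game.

The unique pure-strategy Nash equilibrium is (B, R, Beta).

Player I against (L, Alpha): payoffs 7, 11 → best response B.
Player I against (L, Beta): payoffs 8, 1 → best response A.
Player I against (R, Alpha): payoffs 0, 6 → best response B.
Player I against (R, Beta): payoffs 7, 12 → best response B.
Player II against (A, Alpha): payoffs 12, 1 → best response L.
Player II against (A, Beta): payoffs 11, 8 → best response L.
Player II against (B, Alpha): payoffs 11, 9 → best response L.
Player II against (B, Beta): payoffs 1, 5 → best response R.
Player III against (A, L): payoffs 12, 10 → best response Alpha.
Player III against (A, R): payoffs 0, 4 → best response Beta.
Player III against (B, L): payoffs 1, 10 → best response Beta.
Player III against (B, R): payoffs 2, 9 → best response Beta.
Mutual best responses: (B, R, Beta).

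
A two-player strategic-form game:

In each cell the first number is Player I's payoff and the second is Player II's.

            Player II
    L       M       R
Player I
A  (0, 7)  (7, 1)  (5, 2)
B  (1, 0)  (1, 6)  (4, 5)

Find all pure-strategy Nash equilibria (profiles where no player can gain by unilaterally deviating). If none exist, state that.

Player I against L: payoffs 0, 1 → best response B.
Player I against M: payoffs 7, 1 → best response A.
Player I against R: payoffs 5, 4 → best response A.
Player II against A: payoffs 7, 1, 2 → best response L.
Player II against B: payoffs 0, 6, 5 → best response M.
No profile is a mutual best response for all players.

none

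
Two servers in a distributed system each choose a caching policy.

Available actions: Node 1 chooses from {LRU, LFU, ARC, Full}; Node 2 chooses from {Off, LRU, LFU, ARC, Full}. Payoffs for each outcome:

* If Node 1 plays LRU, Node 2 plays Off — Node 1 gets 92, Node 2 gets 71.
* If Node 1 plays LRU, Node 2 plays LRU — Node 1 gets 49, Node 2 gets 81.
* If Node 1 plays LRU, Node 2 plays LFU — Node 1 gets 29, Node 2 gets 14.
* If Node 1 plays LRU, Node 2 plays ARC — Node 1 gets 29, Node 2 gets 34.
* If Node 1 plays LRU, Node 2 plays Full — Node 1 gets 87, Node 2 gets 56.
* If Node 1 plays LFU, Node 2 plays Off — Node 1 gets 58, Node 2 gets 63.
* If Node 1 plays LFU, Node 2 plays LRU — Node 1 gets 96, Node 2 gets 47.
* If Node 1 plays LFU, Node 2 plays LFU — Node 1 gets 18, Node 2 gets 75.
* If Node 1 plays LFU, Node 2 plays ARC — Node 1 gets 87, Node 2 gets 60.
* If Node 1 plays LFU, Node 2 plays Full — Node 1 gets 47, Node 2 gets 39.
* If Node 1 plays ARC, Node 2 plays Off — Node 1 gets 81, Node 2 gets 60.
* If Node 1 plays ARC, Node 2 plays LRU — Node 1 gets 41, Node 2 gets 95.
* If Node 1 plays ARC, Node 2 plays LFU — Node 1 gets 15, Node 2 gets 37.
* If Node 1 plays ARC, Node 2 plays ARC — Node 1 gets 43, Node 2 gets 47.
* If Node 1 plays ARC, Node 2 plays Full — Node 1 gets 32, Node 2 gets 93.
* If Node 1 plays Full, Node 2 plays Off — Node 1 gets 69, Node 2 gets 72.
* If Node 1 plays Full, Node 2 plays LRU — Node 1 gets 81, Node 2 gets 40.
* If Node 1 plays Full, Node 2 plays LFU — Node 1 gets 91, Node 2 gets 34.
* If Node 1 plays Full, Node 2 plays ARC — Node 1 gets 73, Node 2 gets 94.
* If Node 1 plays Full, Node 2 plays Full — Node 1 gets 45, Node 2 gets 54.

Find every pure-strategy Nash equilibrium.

none

For each player, find the best response to each opponent profile; mutual best responses are the pure NE.
Node 1 against Off: payoffs 92, 58, 81, 69 → best response LRU.
Node 1 against LRU: payoffs 49, 96, 41, 81 → best response LFU.
Node 1 against LFU: payoffs 29, 18, 15, 91 → best response Full.
Node 1 against ARC: payoffs 29, 87, 43, 73 → best response LFU.
Node 1 against Full: payoffs 87, 47, 32, 45 → best response LRU.
Node 2 against LRU: payoffs 71, 81, 14, 34, 56 → best response LRU.
Node 2 against LFU: payoffs 63, 47, 75, 60, 39 → best response LFU.
Node 2 against ARC: payoffs 60, 95, 37, 47, 93 → best response LRU.
Node 2 against Full: payoffs 72, 40, 34, 94, 54 → best response ARC.
No profile is a mutual best response for all players.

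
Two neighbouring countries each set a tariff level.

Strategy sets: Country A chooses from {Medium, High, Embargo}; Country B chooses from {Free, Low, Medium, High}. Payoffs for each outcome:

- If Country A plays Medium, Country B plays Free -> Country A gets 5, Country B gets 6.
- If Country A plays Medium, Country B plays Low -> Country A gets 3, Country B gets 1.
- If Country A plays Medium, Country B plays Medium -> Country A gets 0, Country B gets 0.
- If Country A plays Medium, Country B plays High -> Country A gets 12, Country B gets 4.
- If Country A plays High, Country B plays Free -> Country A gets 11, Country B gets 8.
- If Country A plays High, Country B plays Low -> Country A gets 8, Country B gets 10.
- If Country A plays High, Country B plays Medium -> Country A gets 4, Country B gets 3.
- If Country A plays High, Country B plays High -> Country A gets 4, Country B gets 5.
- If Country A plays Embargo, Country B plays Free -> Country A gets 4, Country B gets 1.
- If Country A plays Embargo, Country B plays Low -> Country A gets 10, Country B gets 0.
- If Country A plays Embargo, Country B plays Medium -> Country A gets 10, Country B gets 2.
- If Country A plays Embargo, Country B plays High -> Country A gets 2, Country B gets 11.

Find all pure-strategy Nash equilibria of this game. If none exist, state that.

Country A against Free: payoffs 5, 11, 4 → best response High.
Country A against Low: payoffs 3, 8, 10 → best response Embargo.
Country A against Medium: payoffs 0, 4, 10 → best response Embargo.
Country A against High: payoffs 12, 4, 2 → best response Medium.
Country B against Medium: payoffs 6, 1, 0, 4 → best response Free.
Country B against High: payoffs 8, 10, 3, 5 → best response Low.
Country B against Embargo: payoffs 1, 0, 2, 11 → best response High.
No profile is a mutual best response for all players.

This game has no pure Nash equilibrium.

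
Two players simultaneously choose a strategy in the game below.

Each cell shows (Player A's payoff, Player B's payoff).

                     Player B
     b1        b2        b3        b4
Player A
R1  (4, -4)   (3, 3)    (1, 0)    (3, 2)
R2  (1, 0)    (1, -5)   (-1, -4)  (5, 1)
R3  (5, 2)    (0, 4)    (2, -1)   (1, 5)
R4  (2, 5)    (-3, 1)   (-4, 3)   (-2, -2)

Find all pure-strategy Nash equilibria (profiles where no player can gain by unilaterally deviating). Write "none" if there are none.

(R1, b1): Player A can switch to R3 (4 → 5). Not NE.
(R1, b2): Player A gets 3, best alternative 1; Player B gets 3, best alternative 2. No profitable deviation — NE.
(R1, b3): Player A can switch to R3 (1 → 2). Not NE.
(R1, b4): Player A can switch to R2 (3 → 5). Not NE.
(R2, b1): Player A can switch to R1 (1 → 4). Not NE.
(R2, b2): Player A can switch to R1 (1 → 3). Not NE.
(R2, b3): Player A can switch to R1 (-1 → 1). Not NE.
(R2, b4): Player A gets 5, best alternative 3; Player B gets 1, best alternative 0. No profitable deviation — NE.
(The remaining 8 profiles each have a profitable deviation by the same check.)

(R1, b2), (R2, b4)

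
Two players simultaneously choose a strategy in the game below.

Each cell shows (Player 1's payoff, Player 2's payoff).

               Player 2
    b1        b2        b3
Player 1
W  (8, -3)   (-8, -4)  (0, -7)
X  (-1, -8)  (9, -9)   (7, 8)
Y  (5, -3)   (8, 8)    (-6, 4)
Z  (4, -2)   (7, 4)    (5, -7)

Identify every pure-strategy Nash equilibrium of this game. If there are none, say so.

The pure Nash equilibria are (W, b1), (X, b3).

Player 1 against b1: payoffs 8, -1, 5, 4 → best response W.
Player 1 against b2: payoffs -8, 9, 8, 7 → best response X.
Player 1 against b3: payoffs 0, 7, -6, 5 → best response X.
Player 2 against W: payoffs -3, -4, -7 → best response b1.
Player 2 against X: payoffs -8, -9, 8 → best response b3.
Player 2 against Y: payoffs -3, 8, 4 → best response b2.
Player 2 against Z: payoffs -2, 4, -7 → best response b2.
Mutual best responses: (W, b1); (X, b3).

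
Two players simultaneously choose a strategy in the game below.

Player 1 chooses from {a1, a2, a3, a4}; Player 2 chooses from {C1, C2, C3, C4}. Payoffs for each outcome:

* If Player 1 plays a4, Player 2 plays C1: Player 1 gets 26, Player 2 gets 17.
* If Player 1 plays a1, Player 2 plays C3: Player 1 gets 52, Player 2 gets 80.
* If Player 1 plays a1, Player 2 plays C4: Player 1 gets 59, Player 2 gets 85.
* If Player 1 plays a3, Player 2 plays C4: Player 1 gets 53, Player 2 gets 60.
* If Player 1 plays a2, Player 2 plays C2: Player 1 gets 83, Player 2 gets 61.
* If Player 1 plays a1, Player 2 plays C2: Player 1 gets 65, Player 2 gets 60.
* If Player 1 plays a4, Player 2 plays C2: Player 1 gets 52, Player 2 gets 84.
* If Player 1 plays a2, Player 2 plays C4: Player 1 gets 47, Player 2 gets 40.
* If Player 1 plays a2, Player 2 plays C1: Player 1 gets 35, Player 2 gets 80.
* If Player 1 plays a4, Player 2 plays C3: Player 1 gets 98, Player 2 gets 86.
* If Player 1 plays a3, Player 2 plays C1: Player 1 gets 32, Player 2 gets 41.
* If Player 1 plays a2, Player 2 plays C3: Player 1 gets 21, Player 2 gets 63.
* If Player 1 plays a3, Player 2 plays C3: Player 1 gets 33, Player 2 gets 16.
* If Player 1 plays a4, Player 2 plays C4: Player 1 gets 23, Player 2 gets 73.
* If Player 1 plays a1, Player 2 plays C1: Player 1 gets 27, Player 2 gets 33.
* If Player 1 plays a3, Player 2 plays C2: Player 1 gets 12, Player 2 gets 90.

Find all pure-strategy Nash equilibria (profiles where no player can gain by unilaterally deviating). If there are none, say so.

The pure Nash equilibria are (a1, C4); (a2, C1); (a4, C3).

Player 1 against C1: payoffs 27, 35, 32, 26 → best response a2.
Player 1 against C2: payoffs 65, 83, 12, 52 → best response a2.
Player 1 against C3: payoffs 52, 21, 33, 98 → best response a4.
Player 1 against C4: payoffs 59, 47, 53, 23 → best response a1.
Player 2 against a1: payoffs 33, 60, 80, 85 → best response C4.
Player 2 against a2: payoffs 80, 61, 63, 40 → best response C1.
Player 2 against a3: payoffs 41, 90, 16, 60 → best response C2.
Player 2 against a4: payoffs 17, 84, 86, 73 → best response C3.
Mutual best responses: (a1, C4); (a2, C1); (a4, C3).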